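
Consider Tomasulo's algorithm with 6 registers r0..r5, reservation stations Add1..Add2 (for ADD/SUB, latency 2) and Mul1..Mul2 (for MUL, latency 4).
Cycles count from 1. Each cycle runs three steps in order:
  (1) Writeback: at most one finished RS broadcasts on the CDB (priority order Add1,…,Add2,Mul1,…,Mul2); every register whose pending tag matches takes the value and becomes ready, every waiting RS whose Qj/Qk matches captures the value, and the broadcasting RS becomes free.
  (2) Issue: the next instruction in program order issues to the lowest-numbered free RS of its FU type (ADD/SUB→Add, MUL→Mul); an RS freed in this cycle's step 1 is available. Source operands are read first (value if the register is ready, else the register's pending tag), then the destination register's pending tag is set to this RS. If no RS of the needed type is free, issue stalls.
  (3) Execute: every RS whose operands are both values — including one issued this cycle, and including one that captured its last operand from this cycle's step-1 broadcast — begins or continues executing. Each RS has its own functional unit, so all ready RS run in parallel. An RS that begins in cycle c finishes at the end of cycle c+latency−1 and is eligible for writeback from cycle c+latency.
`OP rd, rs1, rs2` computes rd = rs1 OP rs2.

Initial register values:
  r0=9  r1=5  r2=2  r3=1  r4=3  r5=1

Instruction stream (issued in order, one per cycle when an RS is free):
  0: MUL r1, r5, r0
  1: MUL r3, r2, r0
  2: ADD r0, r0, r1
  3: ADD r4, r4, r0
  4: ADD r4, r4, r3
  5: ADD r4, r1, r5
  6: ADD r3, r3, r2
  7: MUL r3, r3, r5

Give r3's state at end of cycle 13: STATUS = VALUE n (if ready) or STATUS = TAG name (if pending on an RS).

  c1: issue MUL r1<-Mul1  regs: r0:9,r1:Mul1,r2:2,r3:1,r4:3,r5:1
  c2: issue MUL r3<-Mul2  regs: r0:9,r1:Mul1,r2:2,r3:Mul2,r4:3,r5:1
  c3: issue ADD r0<-Add1  regs: r0:Add1,r1:Mul1,r2:2,r3:Mul2,r4:3,r5:1
  c4: issue ADD r4<-Add2  regs: r0:Add1,r1:Mul1,r2:2,r3:Mul2,r4:Add2,r5:1
  c5: CDB Mul1=9; stall  regs: r0:Add1,r1:9,r2:2,r3:Mul2,r4:Add2,r5:1
  c6: CDB Mul2=18; stall  regs: r0:Add1,r1:9,r2:2,r3:18,r4:Add2,r5:1
  c7: CDB Add1=18; issue ADD r4<-Add1  regs: r0:18,r1:9,r2:2,r3:18,r4:Add1,r5:1
  c8: stall  regs: r0:18,r1:9,r2:2,r3:18,r4:Add1,r5:1
  c9: CDB Add2=21; issue ADD r4<-Add2  regs: r0:18,r1:9,r2:2,r3:18,r4:Add2,r5:1
  c10: stall  regs: r0:18,r1:9,r2:2,r3:18,r4:Add2,r5:1
  c11: CDB Add1=39; issue ADD r3<-Add1  regs: r0:18,r1:9,r2:2,r3:Add1,r4:Add2,r5:1
  c12: CDB Add2=10; issue MUL r3<-Mul1  regs: r0:18,r1:9,r2:2,r3:Mul1,r4:10,r5:1
  c13: CDB Add1=20  regs: r0:18,r1:9,r2:2,r3:Mul1,r4:10,r5:1

STATUS = TAG Mul1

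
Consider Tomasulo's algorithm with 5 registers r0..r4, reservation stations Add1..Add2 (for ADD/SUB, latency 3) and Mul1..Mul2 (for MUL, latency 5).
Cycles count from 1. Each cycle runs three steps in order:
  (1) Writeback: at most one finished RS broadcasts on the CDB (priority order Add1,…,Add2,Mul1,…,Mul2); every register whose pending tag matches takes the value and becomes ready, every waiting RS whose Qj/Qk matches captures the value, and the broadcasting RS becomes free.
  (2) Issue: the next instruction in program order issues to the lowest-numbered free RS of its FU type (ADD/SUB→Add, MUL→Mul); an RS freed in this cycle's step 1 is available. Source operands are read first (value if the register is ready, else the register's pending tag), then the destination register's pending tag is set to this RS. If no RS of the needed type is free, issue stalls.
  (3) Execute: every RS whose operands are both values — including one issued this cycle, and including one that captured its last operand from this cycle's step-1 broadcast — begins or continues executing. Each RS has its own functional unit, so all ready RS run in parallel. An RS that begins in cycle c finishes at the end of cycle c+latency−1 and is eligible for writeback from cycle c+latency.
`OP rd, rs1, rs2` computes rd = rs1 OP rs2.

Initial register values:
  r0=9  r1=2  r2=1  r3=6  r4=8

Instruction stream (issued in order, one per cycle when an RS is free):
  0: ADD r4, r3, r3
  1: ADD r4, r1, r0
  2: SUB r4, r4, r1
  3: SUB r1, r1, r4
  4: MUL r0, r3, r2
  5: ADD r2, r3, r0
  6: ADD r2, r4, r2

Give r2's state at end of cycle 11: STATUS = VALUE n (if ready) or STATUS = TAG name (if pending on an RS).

cycle 1: issue ADD r4<-Add1 // r0:9,r1:2,r2:1,r3:6,r4:Add1
cycle 2: issue ADD r4<-Add2 // r0:9,r1:2,r2:1,r3:6,r4:Add2
cycle 3: stall // r0:9,r1:2,r2:1,r3:6,r4:Add2
cycle 4: CDB Add1=12; issue SUB r4<-Add1 // r0:9,r1:2,r2:1,r3:6,r4:Add1
cycle 5: CDB Add2=11; issue SUB r1<-Add2 // r0:9,r1:Add2,r2:1,r3:6,r4:Add1
cycle 6: issue MUL r0<-Mul1 // r0:Mul1,r1:Add2,r2:1,r3:6,r4:Add1
cycle 7: stall // r0:Mul1,r1:Add2,r2:1,r3:6,r4:Add1
cycle 8: CDB Add1=9; issue ADD r2<-Add1 // r0:Mul1,r1:Add2,r2:Add1,r3:6,r4:9
cycle 9: stall // r0:Mul1,r1:Add2,r2:Add1,r3:6,r4:9
cycle 10: stall // r0:Mul1,r1:Add2,r2:Add1,r3:6,r4:9
cycle 11: CDB Add2=-7; issue ADD r2<-Add2 // r0:Mul1,r1:-7,r2:Add2,r3:6,r4:9

STATUS = TAG Add2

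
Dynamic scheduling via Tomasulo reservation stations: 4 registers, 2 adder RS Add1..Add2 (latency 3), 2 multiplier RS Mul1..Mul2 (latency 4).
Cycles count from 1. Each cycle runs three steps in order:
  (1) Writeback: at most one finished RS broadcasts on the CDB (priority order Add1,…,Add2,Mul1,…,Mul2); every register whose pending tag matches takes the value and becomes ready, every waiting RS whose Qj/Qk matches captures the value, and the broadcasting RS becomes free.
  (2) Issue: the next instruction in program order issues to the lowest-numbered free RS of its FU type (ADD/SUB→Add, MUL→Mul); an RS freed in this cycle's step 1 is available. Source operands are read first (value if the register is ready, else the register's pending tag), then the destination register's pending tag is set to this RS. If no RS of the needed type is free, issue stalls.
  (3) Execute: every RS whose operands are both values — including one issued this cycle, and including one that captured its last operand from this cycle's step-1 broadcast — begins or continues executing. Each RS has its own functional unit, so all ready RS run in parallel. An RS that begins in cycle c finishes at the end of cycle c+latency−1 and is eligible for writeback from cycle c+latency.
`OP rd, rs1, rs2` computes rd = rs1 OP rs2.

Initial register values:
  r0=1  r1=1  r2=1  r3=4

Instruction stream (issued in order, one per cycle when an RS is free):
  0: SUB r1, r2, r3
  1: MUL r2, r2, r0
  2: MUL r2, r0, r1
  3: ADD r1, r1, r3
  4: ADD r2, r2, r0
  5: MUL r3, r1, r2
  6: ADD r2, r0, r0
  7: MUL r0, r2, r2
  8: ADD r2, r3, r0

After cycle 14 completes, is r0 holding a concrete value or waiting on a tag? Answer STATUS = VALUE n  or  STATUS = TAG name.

cycle 1: issue SUB r1<-Add1 // r0:1,r1:Add1,r2:1,r3:4
cycle 2: issue MUL r2<-Mul1 // r0:1,r1:Add1,r2:Mul1,r3:4
cycle 3: issue MUL r2<-Mul2 // r0:1,r1:Add1,r2:Mul2,r3:4
cycle 4: CDB Add1=-3; issue ADD r1<-Add1 // r0:1,r1:Add1,r2:Mul2,r3:4
cycle 5: issue ADD r2<-Add2 // r0:1,r1:Add1,r2:Add2,r3:4
cycle 6: CDB Mul1=1; issue MUL r3<-Mul1 // r0:1,r1:Add1,r2:Add2,r3:Mul1
cycle 7: CDB Add1=1; issue ADD r2<-Add1 // r0:1,r1:1,r2:Add1,r3:Mul1
cycle 8: CDB Mul2=-3; issue MUL r0<-Mul2 // r0:Mul2,r1:1,r2:Add1,r3:Mul1
cycle 9: stall // r0:Mul2,r1:1,r2:Add1,r3:Mul1
cycle 10: CDB Add1=2; issue ADD r2<-Add1 // r0:Mul2,r1:1,r2:Add1,r3:Mul1
cycle 11: CDB Add2=-2 // r0:Mul2,r1:1,r2:Add1,r3:Mul1
cycle 12: - // r0:Mul2,r1:1,r2:Add1,r3:Mul1
cycle 13: - // r0:Mul2,r1:1,r2:Add1,r3:Mul1
cycle 14: CDB Mul2=4 // r0:4,r1:1,r2:Add1,r3:Mul1

STATUS = VALUE 4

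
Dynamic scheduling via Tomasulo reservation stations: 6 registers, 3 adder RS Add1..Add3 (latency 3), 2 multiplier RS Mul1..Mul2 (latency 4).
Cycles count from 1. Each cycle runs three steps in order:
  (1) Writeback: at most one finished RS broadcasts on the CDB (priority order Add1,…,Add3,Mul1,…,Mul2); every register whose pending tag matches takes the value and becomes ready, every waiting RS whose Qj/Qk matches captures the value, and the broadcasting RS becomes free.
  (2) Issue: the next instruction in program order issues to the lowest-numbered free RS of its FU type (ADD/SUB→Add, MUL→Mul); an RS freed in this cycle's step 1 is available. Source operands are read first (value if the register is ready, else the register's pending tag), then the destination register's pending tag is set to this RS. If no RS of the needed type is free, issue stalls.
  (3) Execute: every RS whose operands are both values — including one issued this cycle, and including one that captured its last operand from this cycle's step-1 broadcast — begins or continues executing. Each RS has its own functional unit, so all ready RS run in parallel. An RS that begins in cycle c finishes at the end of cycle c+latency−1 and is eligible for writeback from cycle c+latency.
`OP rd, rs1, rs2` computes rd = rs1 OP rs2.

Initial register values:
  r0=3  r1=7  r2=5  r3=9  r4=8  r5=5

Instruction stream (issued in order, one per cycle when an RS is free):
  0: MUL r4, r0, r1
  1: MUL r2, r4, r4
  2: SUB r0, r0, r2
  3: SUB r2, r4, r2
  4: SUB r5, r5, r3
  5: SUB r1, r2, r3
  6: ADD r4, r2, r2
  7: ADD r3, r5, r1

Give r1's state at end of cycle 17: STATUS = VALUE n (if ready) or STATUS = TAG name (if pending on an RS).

STATUS = VALUE -429

cycle 1: issue MUL r4<-Mul1 // r0:3,r1:7,r2:5,r3:9,r4:Mul1,r5:5
cycle 2: issue MUL r2<-Mul2 // r0:3,r1:7,r2:Mul2,r3:9,r4:Mul1,r5:5
cycle 3: issue SUB r0<-Add1 // r0:Add1,r1:7,r2:Mul2,r3:9,r4:Mul1,r5:5
cycle 4: issue SUB r2<-Add2 // r0:Add1,r1:7,r2:Add2,r3:9,r4:Mul1,r5:5
cycle 5: CDB Mul1=21; issue SUB r5<-Add3 // r0:Add1,r1:7,r2:Add2,r3:9,r4:21,r5:Add3
cycle 6: stall // r0:Add1,r1:7,r2:Add2,r3:9,r4:21,r5:Add3
cycle 7: stall // r0:Add1,r1:7,r2:Add2,r3:9,r4:21,r5:Add3
cycle 8: CDB Add3=-4; issue SUB r1<-Add3 // r0:Add1,r1:Add3,r2:Add2,r3:9,r4:21,r5:-4
cycle 9: CDB Mul2=441; stall // r0:Add1,r1:Add3,r2:Add2,r3:9,r4:21,r5:-4
cycle 10: stall // r0:Add1,r1:Add3,r2:Add2,r3:9,r4:21,r5:-4
cycle 11: stall // r0:Add1,r1:Add3,r2:Add2,r3:9,r4:21,r5:-4
cycle 12: CDB Add1=-438; issue ADD r4<-Add1 // r0:-438,r1:Add3,r2:Add2,r3:9,r4:Add1,r5:-4
cycle 13: CDB Add2=-420; issue ADD r3<-Add2 // r0:-438,r1:Add3,r2:-420,r3:Add2,r4:Add1,r5:-4
cycle 14: - // r0:-438,r1:Add3,r2:-420,r3:Add2,r4:Add1,r5:-4
cycle 15: - // r0:-438,r1:Add3,r2:-420,r3:Add2,r4:Add1,r5:-4
cycle 16: CDB Add1=-840 // r0:-438,r1:Add3,r2:-420,r3:Add2,r4:-840,r5:-4
cycle 17: CDB Add3=-429 // r0:-438,r1:-429,r2:-420,r3:Add2,r4:-840,r5:-4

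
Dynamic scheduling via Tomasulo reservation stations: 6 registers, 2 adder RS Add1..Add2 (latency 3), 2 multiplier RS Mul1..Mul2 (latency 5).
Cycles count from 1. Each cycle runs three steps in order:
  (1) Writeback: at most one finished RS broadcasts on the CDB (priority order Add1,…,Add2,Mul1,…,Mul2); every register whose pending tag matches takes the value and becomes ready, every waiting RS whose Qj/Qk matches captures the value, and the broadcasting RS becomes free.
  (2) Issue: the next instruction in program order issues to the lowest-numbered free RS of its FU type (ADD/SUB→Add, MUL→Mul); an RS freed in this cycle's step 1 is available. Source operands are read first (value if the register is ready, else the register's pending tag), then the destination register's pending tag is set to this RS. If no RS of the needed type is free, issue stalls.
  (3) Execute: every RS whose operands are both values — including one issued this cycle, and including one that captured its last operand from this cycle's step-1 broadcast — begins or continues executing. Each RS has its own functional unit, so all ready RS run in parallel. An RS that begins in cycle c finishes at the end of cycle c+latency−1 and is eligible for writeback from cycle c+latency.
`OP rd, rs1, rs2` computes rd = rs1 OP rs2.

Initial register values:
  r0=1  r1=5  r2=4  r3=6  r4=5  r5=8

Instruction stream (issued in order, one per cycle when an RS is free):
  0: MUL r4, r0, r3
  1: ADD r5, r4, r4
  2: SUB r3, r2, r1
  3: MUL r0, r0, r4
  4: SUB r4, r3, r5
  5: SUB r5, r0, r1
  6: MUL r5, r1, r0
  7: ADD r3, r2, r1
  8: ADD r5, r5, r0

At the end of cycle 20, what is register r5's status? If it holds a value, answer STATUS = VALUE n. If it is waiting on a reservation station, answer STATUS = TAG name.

STATUS = VALUE 36

c1: issue MUL r4<-Mul1 | r0:1,r1:5,r2:4,r3:6,r4:Mul1,r5:8
c2: issue ADD r5<-Add1 | r0:1,r1:5,r2:4,r3:6,r4:Mul1,r5:Add1
c3: issue SUB r3<-Add2 | r0:1,r1:5,r2:4,r3:Add2,r4:Mul1,r5:Add1
c4: issue MUL r0<-Mul2 | r0:Mul2,r1:5,r2:4,r3:Add2,r4:Mul1,r5:Add1
c5: stall | r0:Mul2,r1:5,r2:4,r3:Add2,r4:Mul1,r5:Add1
c6: CDB Add2=-1; issue SUB r4<-Add2 | r0:Mul2,r1:5,r2:4,r3:-1,r4:Add2,r5:Add1
c7: CDB Mul1=6; stall | r0:Mul2,r1:5,r2:4,r3:-1,r4:Add2,r5:Add1
c8: stall | r0:Mul2,r1:5,r2:4,r3:-1,r4:Add2,r5:Add1
c9: stall | r0:Mul2,r1:5,r2:4,r3:-1,r4:Add2,r5:Add1
c10: CDB Add1=12; issue SUB r5<-Add1 | r0:Mul2,r1:5,r2:4,r3:-1,r4:Add2,r5:Add1
c11: issue MUL r5<-Mul1 | r0:Mul2,r1:5,r2:4,r3:-1,r4:Add2,r5:Mul1
c12: CDB Mul2=6; stall | r0:6,r1:5,r2:4,r3:-1,r4:Add2,r5:Mul1
c13: CDB Add2=-13; issue ADD r3<-Add2 | r0:6,r1:5,r2:4,r3:Add2,r4:-13,r5:Mul1
c14: stall | r0:6,r1:5,r2:4,r3:Add2,r4:-13,r5:Mul1
c15: CDB Add1=1; issue ADD r5<-Add1 | r0:6,r1:5,r2:4,r3:Add2,r4:-13,r5:Add1
c16: CDB Add2=9 | r0:6,r1:5,r2:4,r3:9,r4:-13,r5:Add1
c17: CDB Mul1=30 | r0:6,r1:5,r2:4,r3:9,r4:-13,r5:Add1
c18: - | r0:6,r1:5,r2:4,r3:9,r4:-13,r5:Add1
c19: - | r0:6,r1:5,r2:4,r3:9,r4:-13,r5:Add1
c20: CDB Add1=36 | r0:6,r1:5,r2:4,r3:9,r4:-13,r5:36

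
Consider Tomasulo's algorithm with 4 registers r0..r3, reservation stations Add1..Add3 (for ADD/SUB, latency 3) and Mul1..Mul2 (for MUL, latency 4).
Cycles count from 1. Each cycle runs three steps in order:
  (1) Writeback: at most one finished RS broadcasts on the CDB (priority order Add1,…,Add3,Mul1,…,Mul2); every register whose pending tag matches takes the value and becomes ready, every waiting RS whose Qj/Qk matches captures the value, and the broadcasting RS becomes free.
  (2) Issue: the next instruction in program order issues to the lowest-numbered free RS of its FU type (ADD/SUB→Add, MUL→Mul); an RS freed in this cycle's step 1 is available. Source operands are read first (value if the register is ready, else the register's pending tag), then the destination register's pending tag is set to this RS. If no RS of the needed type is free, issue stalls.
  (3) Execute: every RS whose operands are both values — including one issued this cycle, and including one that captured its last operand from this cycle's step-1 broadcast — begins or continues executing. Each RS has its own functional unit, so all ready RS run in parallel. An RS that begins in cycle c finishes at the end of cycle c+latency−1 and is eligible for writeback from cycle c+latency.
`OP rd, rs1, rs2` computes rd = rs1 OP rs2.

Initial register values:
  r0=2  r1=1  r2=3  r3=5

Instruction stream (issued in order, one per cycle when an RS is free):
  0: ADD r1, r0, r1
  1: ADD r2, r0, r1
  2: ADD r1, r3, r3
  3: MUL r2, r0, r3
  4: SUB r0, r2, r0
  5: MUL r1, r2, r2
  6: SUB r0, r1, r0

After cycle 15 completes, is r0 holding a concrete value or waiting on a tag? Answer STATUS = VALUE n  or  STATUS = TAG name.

STATUS = VALUE 92

  c1: issue ADD r1<-Add1  regs: r0:2,r1:Add1,r2:3,r3:5
  c2: issue ADD r2<-Add2  regs: r0:2,r1:Add1,r2:Add2,r3:5
  c3: issue ADD r1<-Add3  regs: r0:2,r1:Add3,r2:Add2,r3:5
  c4: CDB Add1=3; issue MUL r2<-Mul1  regs: r0:2,r1:Add3,r2:Mul1,r3:5
  c5: issue SUB r0<-Add1  regs: r0:Add1,r1:Add3,r2:Mul1,r3:5
  c6: CDB Add3=10; issue MUL r1<-Mul2  regs: r0:Add1,r1:Mul2,r2:Mul1,r3:5
  c7: CDB Add2=5; issue SUB r0<-Add2  regs: r0:Add2,r1:Mul2,r2:Mul1,r3:5
  c8: CDB Mul1=10  regs: r0:Add2,r1:Mul2,r2:10,r3:5
  c9: -  regs: r0:Add2,r1:Mul2,r2:10,r3:5
  c10: -  regs: r0:Add2,r1:Mul2,r2:10,r3:5
  c11: CDB Add1=8  regs: r0:Add2,r1:Mul2,r2:10,r3:5
  c12: CDB Mul2=100  regs: r0:Add2,r1:100,r2:10,r3:5
  c13: -  regs: r0:Add2,r1:100,r2:10,r3:5
  c14: -  regs: r0:Add2,r1:100,r2:10,r3:5
  c15: CDB Add2=92  regs: r0:92,r1:100,r2:10,r3:5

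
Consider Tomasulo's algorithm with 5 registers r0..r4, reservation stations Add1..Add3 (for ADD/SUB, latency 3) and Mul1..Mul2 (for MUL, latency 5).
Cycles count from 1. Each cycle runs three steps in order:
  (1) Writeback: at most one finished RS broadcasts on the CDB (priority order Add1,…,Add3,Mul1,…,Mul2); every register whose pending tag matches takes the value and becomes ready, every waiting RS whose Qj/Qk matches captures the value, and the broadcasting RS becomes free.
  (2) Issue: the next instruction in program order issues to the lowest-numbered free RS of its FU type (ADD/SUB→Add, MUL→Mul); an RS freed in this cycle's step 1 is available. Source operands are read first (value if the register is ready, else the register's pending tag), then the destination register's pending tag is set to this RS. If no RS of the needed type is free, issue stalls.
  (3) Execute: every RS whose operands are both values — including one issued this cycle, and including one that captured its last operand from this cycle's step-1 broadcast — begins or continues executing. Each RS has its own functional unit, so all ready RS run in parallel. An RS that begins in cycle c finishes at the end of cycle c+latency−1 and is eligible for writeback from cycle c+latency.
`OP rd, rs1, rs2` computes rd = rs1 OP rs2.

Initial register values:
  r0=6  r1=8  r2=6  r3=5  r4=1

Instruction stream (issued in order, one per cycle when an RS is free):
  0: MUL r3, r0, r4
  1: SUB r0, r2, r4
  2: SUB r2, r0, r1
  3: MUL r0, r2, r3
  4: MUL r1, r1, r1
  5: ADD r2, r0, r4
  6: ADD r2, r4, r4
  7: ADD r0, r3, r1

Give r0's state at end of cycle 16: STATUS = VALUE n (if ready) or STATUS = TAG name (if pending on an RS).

STATUS = VALUE 70

cycle 1: issue MUL r3<-Mul1 // r0:6,r1:8,r2:6,r3:Mul1,r4:1
cycle 2: issue SUB r0<-Add1 // r0:Add1,r1:8,r2:6,r3:Mul1,r4:1
cycle 3: issue SUB r2<-Add2 // r0:Add1,r1:8,r2:Add2,r3:Mul1,r4:1
cycle 4: issue MUL r0<-Mul2 // r0:Mul2,r1:8,r2:Add2,r3:Mul1,r4:1
cycle 5: CDB Add1=5; stall // r0:Mul2,r1:8,r2:Add2,r3:Mul1,r4:1
cycle 6: CDB Mul1=6; issue MUL r1<-Mul1 // r0:Mul2,r1:Mul1,r2:Add2,r3:6,r4:1
cycle 7: issue ADD r2<-Add1 // r0:Mul2,r1:Mul1,r2:Add1,r3:6,r4:1
cycle 8: CDB Add2=-3; issue ADD r2<-Add2 // r0:Mul2,r1:Mul1,r2:Add2,r3:6,r4:1
cycle 9: issue ADD r0<-Add3 // r0:Add3,r1:Mul1,r2:Add2,r3:6,r4:1
cycle 10: - // r0:Add3,r1:Mul1,r2:Add2,r3:6,r4:1
cycle 11: CDB Add2=2 // r0:Add3,r1:Mul1,r2:2,r3:6,r4:1
cycle 12: CDB Mul1=64 // r0:Add3,r1:64,r2:2,r3:6,r4:1
cycle 13: CDB Mul2=-18 // r0:Add3,r1:64,r2:2,r3:6,r4:1
cycle 14: - // r0:Add3,r1:64,r2:2,r3:6,r4:1
cycle 15: CDB Add3=70 // r0:70,r1:64,r2:2,r3:6,r4:1
cycle 16: CDB Add1=-17 // r0:70,r1:64,r2:2,r3:6,r4:1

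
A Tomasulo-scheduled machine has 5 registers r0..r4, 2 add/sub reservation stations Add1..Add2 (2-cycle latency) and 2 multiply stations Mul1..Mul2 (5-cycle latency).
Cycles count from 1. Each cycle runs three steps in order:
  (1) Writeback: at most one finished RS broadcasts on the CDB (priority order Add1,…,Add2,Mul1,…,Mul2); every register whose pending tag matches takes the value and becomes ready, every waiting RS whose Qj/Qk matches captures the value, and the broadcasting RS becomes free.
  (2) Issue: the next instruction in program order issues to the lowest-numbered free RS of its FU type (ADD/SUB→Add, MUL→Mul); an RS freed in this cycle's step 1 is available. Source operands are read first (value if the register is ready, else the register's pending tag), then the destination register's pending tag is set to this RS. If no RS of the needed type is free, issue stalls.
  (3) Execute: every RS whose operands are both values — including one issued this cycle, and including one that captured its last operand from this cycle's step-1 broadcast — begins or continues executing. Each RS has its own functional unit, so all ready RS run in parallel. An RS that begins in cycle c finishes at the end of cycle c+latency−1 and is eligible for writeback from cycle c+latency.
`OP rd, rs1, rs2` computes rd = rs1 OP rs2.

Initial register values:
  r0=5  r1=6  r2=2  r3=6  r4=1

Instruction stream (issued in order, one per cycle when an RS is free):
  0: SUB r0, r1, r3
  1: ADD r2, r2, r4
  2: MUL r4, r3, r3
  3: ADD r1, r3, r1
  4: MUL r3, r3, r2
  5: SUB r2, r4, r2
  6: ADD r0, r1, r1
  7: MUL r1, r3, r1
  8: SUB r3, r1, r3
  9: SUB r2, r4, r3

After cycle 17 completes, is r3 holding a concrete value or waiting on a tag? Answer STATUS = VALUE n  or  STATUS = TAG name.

cycle 1: issue SUB r0<-Add1 // r0:Add1,r1:6,r2:2,r3:6,r4:1
cycle 2: issue ADD r2<-Add2 // r0:Add1,r1:6,r2:Add2,r3:6,r4:1
cycle 3: CDB Add1=0; issue MUL r4<-Mul1 // r0:0,r1:6,r2:Add2,r3:6,r4:Mul1
cycle 4: CDB Add2=3; issue ADD r1<-Add1 // r0:0,r1:Add1,r2:3,r3:6,r4:Mul1
cycle 5: issue MUL r3<-Mul2 // r0:0,r1:Add1,r2:3,r3:Mul2,r4:Mul1
cycle 6: CDB Add1=12; issue SUB r2<-Add1 // r0:0,r1:12,r2:Add1,r3:Mul2,r4:Mul1
cycle 7: issue ADD r0<-Add2 // r0:Add2,r1:12,r2:Add1,r3:Mul2,r4:Mul1
cycle 8: CDB Mul1=36; issue MUL r1<-Mul1 // r0:Add2,r1:Mul1,r2:Add1,r3:Mul2,r4:36
cycle 9: CDB Add2=24; issue SUB r3<-Add2 // r0:24,r1:Mul1,r2:Add1,r3:Add2,r4:36
cycle 10: CDB Add1=33; issue SUB r2<-Add1 // r0:24,r1:Mul1,r2:Add1,r3:Add2,r4:36
cycle 11: CDB Mul2=18 // r0:24,r1:Mul1,r2:Add1,r3:Add2,r4:36
cycle 12: - // r0:24,r1:Mul1,r2:Add1,r3:Add2,r4:36
cycle 13: - // r0:24,r1:Mul1,r2:Add1,r3:Add2,r4:36
cycle 14: - // r0:24,r1:Mul1,r2:Add1,r3:Add2,r4:36
cycle 15: - // r0:24,r1:Mul1,r2:Add1,r3:Add2,r4:36
cycle 16: CDB Mul1=216 // r0:24,r1:216,r2:Add1,r3:Add2,r4:36
cycle 17: - // r0:24,r1:216,r2:Add1,r3:Add2,r4:36

STATUS = TAG Add2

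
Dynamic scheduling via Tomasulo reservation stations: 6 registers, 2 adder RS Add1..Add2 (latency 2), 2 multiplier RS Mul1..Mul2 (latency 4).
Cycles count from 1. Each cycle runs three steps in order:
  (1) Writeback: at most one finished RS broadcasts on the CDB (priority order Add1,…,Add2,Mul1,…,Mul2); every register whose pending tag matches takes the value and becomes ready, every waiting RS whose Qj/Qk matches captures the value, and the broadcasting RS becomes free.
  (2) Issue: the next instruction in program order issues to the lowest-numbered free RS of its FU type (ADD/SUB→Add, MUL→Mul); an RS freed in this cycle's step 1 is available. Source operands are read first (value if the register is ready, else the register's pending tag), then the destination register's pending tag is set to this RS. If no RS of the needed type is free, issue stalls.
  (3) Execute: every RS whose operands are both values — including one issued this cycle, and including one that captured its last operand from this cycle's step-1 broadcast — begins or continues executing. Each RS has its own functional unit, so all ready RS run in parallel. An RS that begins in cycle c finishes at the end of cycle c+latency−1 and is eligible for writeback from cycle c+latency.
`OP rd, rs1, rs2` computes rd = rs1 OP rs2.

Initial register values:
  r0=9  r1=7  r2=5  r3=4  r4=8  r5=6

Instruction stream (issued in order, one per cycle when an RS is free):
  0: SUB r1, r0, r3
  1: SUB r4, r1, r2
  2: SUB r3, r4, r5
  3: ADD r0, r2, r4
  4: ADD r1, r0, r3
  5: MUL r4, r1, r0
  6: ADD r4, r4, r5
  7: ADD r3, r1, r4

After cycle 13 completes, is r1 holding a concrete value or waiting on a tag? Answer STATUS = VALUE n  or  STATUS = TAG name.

cycle 1: issue SUB r1<-Add1 // r0:9,r1:Add1,r2:5,r3:4,r4:8,r5:6
cycle 2: issue SUB r4<-Add2 // r0:9,r1:Add1,r2:5,r3:4,r4:Add2,r5:6
cycle 3: CDB Add1=5; issue SUB r3<-Add1 // r0:9,r1:5,r2:5,r3:Add1,r4:Add2,r5:6
cycle 4: stall // r0:9,r1:5,r2:5,r3:Add1,r4:Add2,r5:6
cycle 5: CDB Add2=0; issue ADD r0<-Add2 // r0:Add2,r1:5,r2:5,r3:Add1,r4:0,r5:6
cycle 6: stall // r0:Add2,r1:5,r2:5,r3:Add1,r4:0,r5:6
cycle 7: CDB Add1=-6; issue ADD r1<-Add1 // r0:Add2,r1:Add1,r2:5,r3:-6,r4:0,r5:6
cycle 8: CDB Add2=5; issue MUL r4<-Mul1 // r0:5,r1:Add1,r2:5,r3:-6,r4:Mul1,r5:6
cycle 9: issue ADD r4<-Add2 // r0:5,r1:Add1,r2:5,r3:-6,r4:Add2,r5:6
cycle 10: CDB Add1=-1; issue ADD r3<-Add1 // r0:5,r1:-1,r2:5,r3:Add1,r4:Add2,r5:6
cycle 11: - // r0:5,r1:-1,r2:5,r3:Add1,r4:Add2,r5:6
cycle 12: - // r0:5,r1:-1,r2:5,r3:Add1,r4:Add2,r5:6
cycle 13: - // r0:5,r1:-1,r2:5,r3:Add1,r4:Add2,r5:6

STATUS = VALUE -1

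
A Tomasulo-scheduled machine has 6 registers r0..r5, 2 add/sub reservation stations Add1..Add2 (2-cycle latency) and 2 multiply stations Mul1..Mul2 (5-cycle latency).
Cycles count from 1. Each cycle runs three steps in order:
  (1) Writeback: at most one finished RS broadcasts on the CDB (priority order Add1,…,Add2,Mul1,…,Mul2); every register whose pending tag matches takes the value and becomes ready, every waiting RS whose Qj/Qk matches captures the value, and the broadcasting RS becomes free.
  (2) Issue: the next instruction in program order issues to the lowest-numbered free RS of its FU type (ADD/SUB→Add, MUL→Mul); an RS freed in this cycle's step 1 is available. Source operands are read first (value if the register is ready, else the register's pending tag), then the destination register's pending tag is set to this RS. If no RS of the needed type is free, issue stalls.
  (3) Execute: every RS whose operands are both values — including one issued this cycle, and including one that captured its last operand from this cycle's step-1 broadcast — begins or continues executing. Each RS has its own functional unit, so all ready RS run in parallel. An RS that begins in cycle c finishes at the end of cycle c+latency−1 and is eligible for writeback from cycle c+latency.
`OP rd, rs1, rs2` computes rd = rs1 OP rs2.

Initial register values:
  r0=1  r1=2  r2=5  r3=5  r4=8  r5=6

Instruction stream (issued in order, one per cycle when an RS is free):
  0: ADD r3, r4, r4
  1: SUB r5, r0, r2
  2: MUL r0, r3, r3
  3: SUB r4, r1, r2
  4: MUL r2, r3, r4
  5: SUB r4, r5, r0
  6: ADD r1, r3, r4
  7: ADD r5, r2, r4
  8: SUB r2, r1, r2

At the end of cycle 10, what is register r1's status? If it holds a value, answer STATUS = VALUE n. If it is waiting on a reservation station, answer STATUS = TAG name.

c1: issue ADD r3<-Add1 | r0:1,r1:2,r2:5,r3:Add1,r4:8,r5:6
c2: issue SUB r5<-Add2 | r0:1,r1:2,r2:5,r3:Add1,r4:8,r5:Add2
c3: CDB Add1=16; issue MUL r0<-Mul1 | r0:Mul1,r1:2,r2:5,r3:16,r4:8,r5:Add2
c4: CDB Add2=-4; issue SUB r4<-Add1 | r0:Mul1,r1:2,r2:5,r3:16,r4:Add1,r5:-4
c5: issue MUL r2<-Mul2 | r0:Mul1,r1:2,r2:Mul2,r3:16,r4:Add1,r5:-4
c6: CDB Add1=-3; issue SUB r4<-Add1 | r0:Mul1,r1:2,r2:Mul2,r3:16,r4:Add1,r5:-4
c7: issue ADD r1<-Add2 | r0:Mul1,r1:Add2,r2:Mul2,r3:16,r4:Add1,r5:-4
c8: CDB Mul1=256; stall | r0:256,r1:Add2,r2:Mul2,r3:16,r4:Add1,r5:-4
c9: stall | r0:256,r1:Add2,r2:Mul2,r3:16,r4:Add1,r5:-4
c10: CDB Add1=-260; issue ADD r5<-Add1 | r0:256,r1:Add2,r2:Mul2,r3:16,r4:-260,r5:Add1

STATUS = TAG Add2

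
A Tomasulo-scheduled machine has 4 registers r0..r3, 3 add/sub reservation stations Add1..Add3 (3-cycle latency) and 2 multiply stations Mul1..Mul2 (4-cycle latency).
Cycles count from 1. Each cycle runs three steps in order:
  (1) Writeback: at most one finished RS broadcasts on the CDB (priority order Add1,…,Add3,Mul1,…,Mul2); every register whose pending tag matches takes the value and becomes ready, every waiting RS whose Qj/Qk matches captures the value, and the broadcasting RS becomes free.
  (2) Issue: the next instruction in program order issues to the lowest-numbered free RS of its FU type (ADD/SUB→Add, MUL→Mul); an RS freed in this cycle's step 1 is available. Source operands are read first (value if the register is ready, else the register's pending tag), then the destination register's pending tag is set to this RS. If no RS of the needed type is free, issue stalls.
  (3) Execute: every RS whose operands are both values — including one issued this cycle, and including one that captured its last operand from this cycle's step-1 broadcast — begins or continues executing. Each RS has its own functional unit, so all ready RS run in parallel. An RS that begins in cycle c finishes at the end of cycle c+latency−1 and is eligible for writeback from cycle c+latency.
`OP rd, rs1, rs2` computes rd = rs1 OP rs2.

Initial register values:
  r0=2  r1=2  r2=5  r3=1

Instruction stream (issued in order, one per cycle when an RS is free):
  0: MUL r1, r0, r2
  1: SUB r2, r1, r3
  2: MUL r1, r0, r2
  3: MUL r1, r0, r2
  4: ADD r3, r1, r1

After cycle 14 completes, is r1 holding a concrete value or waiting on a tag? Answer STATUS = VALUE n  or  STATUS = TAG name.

c1: issue MUL r1<-Mul1 | r0:2,r1:Mul1,r2:5,r3:1
c2: issue SUB r2<-Add1 | r0:2,r1:Mul1,r2:Add1,r3:1
c3: issue MUL r1<-Mul2 | r0:2,r1:Mul2,r2:Add1,r3:1
c4: stall | r0:2,r1:Mul2,r2:Add1,r3:1
c5: CDB Mul1=10; issue MUL r1<-Mul1 | r0:2,r1:Mul1,r2:Add1,r3:1
c6: issue ADD r3<-Add2 | r0:2,r1:Mul1,r2:Add1,r3:Add2
c7: - | r0:2,r1:Mul1,r2:Add1,r3:Add2
c8: CDB Add1=9 | r0:2,r1:Mul1,r2:9,r3:Add2
c9: - | r0:2,r1:Mul1,r2:9,r3:Add2
c10: - | r0:2,r1:Mul1,r2:9,r3:Add2
c11: - | r0:2,r1:Mul1,r2:9,r3:Add2
c12: CDB Mul1=18 | r0:2,r1:18,r2:9,r3:Add2
c13: CDB Mul2=18 | r0:2,r1:18,r2:9,r3:Add2
c14: - | r0:2,r1:18,r2:9,r3:Add2

STATUS = VALUE 18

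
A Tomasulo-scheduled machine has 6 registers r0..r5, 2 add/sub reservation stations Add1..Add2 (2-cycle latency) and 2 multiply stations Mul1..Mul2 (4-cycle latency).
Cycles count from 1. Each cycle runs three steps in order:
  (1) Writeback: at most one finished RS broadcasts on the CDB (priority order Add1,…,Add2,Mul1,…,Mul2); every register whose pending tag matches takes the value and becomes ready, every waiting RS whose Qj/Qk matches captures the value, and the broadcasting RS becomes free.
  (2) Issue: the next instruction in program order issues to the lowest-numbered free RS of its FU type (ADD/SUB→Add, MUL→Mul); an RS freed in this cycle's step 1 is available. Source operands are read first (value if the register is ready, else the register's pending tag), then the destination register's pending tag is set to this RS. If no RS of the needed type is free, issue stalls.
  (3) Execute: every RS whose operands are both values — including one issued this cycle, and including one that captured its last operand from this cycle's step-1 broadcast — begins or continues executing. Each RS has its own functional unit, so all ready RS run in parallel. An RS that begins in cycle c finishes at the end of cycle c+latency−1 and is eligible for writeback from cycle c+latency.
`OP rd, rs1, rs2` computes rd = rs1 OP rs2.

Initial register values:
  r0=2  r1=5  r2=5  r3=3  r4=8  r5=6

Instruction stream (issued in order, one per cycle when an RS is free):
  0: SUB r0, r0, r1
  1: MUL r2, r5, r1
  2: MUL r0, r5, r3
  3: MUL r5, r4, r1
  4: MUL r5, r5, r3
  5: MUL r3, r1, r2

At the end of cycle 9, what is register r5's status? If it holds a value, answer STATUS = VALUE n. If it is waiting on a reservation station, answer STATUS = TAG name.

STATUS = TAG Mul2

c1: issue SUB r0<-Add1 | r0:Add1,r1:5,r2:5,r3:3,r4:8,r5:6
c2: issue MUL r2<-Mul1 | r0:Add1,r1:5,r2:Mul1,r3:3,r4:8,r5:6
c3: CDB Add1=-3; issue MUL r0<-Mul2 | r0:Mul2,r1:5,r2:Mul1,r3:3,r4:8,r5:6
c4: stall | r0:Mul2,r1:5,r2:Mul1,r3:3,r4:8,r5:6
c5: stall | r0:Mul2,r1:5,r2:Mul1,r3:3,r4:8,r5:6
c6: CDB Mul1=30; issue MUL r5<-Mul1 | r0:Mul2,r1:5,r2:30,r3:3,r4:8,r5:Mul1
c7: CDB Mul2=18; issue MUL r5<-Mul2 | r0:18,r1:5,r2:30,r3:3,r4:8,r5:Mul2
c8: stall | r0:18,r1:5,r2:30,r3:3,r4:8,r5:Mul2
c9: stall | r0:18,r1:5,r2:30,r3:3,r4:8,r5:Mul2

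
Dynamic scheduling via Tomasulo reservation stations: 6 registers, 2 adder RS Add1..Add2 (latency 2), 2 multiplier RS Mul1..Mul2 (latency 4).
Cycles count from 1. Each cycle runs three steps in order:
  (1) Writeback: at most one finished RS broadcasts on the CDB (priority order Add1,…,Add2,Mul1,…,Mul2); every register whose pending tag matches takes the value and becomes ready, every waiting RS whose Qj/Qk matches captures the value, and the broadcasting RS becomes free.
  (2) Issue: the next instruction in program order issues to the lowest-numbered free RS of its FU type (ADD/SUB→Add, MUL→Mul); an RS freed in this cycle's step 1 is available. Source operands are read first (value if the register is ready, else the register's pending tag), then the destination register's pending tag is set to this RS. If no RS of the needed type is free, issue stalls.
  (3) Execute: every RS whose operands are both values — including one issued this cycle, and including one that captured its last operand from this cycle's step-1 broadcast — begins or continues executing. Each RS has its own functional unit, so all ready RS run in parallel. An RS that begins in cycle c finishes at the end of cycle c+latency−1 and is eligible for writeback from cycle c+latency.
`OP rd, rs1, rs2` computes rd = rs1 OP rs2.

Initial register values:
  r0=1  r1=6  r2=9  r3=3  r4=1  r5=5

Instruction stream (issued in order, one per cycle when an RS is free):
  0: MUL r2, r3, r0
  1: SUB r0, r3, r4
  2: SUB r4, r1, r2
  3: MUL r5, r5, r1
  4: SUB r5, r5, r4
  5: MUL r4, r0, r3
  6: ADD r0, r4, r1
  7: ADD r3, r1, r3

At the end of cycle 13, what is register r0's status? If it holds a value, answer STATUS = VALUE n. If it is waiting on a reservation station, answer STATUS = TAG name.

c1: issue MUL r2<-Mul1 | r0:1,r1:6,r2:Mul1,r3:3,r4:1,r5:5
c2: issue SUB r0<-Add1 | r0:Add1,r1:6,r2:Mul1,r3:3,r4:1,r5:5
c3: issue SUB r4<-Add2 | r0:Add1,r1:6,r2:Mul1,r3:3,r4:Add2,r5:5
c4: CDB Add1=2; issue MUL r5<-Mul2 | r0:2,r1:6,r2:Mul1,r3:3,r4:Add2,r5:Mul2
c5: CDB Mul1=3; issue SUB r5<-Add1 | r0:2,r1:6,r2:3,r3:3,r4:Add2,r5:Add1
c6: issue MUL r4<-Mul1 | r0:2,r1:6,r2:3,r3:3,r4:Mul1,r5:Add1
c7: CDB Add2=3; issue ADD r0<-Add2 | r0:Add2,r1:6,r2:3,r3:3,r4:Mul1,r5:Add1
c8: CDB Mul2=30; stall | r0:Add2,r1:6,r2:3,r3:3,r4:Mul1,r5:Add1
c9: stall | r0:Add2,r1:6,r2:3,r3:3,r4:Mul1,r5:Add1
c10: CDB Add1=27; issue ADD r3<-Add1 | r0:Add2,r1:6,r2:3,r3:Add1,r4:Mul1,r5:27
c11: CDB Mul1=6 | r0:Add2,r1:6,r2:3,r3:Add1,r4:6,r5:27
c12: CDB Add1=9 | r0:Add2,r1:6,r2:3,r3:9,r4:6,r5:27
c13: CDB Add2=12 | r0:12,r1:6,r2:3,r3:9,r4:6,r5:27

STATUS = VALUE 12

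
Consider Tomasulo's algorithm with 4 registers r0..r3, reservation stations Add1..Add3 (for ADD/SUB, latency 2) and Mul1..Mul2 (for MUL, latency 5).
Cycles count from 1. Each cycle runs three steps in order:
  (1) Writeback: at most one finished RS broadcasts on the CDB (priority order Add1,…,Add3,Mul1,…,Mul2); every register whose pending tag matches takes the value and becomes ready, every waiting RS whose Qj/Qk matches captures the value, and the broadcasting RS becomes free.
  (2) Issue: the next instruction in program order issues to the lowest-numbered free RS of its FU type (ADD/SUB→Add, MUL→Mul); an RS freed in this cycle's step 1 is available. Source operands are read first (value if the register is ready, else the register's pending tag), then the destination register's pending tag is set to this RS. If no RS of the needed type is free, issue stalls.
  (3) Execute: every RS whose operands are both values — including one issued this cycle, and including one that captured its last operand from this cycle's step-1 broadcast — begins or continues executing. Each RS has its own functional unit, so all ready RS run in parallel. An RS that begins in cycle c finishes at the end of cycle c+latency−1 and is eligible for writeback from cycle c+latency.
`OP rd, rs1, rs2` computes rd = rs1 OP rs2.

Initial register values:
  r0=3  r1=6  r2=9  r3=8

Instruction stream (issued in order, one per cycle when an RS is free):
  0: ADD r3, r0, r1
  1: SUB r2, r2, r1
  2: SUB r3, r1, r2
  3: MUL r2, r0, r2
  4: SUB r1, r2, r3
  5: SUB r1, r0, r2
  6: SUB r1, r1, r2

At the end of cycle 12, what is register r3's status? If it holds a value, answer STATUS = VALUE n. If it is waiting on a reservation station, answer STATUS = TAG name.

c1: issue ADD r3<-Add1 | r0:3,r1:6,r2:9,r3:Add1
c2: issue SUB r2<-Add2 | r0:3,r1:6,r2:Add2,r3:Add1
c3: CDB Add1=9; issue SUB r3<-Add1 | r0:3,r1:6,r2:Add2,r3:Add1
c4: CDB Add2=3; issue MUL r2<-Mul1 | r0:3,r1:6,r2:Mul1,r3:Add1
c5: issue SUB r1<-Add2 | r0:3,r1:Add2,r2:Mul1,r3:Add1
c6: CDB Add1=3; issue SUB r1<-Add1 | r0:3,r1:Add1,r2:Mul1,r3:3
c7: issue SUB r1<-Add3 | r0:3,r1:Add3,r2:Mul1,r3:3
c8: - | r0:3,r1:Add3,r2:Mul1,r3:3
c9: CDB Mul1=9 | r0:3,r1:Add3,r2:9,r3:3
c10: - | r0:3,r1:Add3,r2:9,r3:3
c11: CDB Add1=-6 | r0:3,r1:Add3,r2:9,r3:3
c12: CDB Add2=6 | r0:3,r1:Add3,r2:9,r3:3

STATUS = VALUE 3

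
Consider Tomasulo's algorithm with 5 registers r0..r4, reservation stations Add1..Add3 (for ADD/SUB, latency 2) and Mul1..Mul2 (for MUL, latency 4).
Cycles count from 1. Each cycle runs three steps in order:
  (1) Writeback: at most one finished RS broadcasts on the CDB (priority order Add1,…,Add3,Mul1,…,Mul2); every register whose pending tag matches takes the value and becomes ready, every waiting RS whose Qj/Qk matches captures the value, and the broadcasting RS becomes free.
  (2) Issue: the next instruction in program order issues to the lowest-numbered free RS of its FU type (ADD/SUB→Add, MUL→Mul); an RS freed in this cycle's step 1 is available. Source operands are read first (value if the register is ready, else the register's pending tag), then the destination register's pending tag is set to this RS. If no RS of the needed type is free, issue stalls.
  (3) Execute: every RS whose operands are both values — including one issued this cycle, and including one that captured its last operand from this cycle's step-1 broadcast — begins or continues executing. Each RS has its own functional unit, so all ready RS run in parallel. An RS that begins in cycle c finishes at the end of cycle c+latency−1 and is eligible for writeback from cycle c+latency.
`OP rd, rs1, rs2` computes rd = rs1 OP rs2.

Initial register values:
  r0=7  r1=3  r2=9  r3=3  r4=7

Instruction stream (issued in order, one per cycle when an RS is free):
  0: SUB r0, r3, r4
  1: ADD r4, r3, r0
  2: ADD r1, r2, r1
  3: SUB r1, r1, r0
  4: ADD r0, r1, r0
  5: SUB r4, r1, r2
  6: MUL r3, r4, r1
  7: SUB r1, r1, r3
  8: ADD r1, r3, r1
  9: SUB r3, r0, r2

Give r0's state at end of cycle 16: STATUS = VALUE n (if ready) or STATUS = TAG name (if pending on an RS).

STATUS = VALUE 12

c1: issue SUB r0<-Add1 | r0:Add1,r1:3,r2:9,r3:3,r4:7
c2: issue ADD r4<-Add2 | r0:Add1,r1:3,r2:9,r3:3,r4:Add2
c3: CDB Add1=-4; issue ADD r1<-Add1 | r0:-4,r1:Add1,r2:9,r3:3,r4:Add2
c4: issue SUB r1<-Add3 | r0:-4,r1:Add3,r2:9,r3:3,r4:Add2
c5: CDB Add1=12; issue ADD r0<-Add1 | r0:Add1,r1:Add3,r2:9,r3:3,r4:Add2
c6: CDB Add2=-1; issue SUB r4<-Add2 | r0:Add1,r1:Add3,r2:9,r3:3,r4:Add2
c7: CDB Add3=16; issue MUL r3<-Mul1 | r0:Add1,r1:16,r2:9,r3:Mul1,r4:Add2
c8: issue SUB r1<-Add3 | r0:Add1,r1:Add3,r2:9,r3:Mul1,r4:Add2
c9: CDB Add1=12; issue ADD r1<-Add1 | r0:12,r1:Add1,r2:9,r3:Mul1,r4:Add2
c10: CDB Add2=7; issue SUB r3<-Add2 | r0:12,r1:Add1,r2:9,r3:Add2,r4:7
c11: - | r0:12,r1:Add1,r2:9,r3:Add2,r4:7
c12: CDB Add2=3 | r0:12,r1:Add1,r2:9,r3:3,r4:7
c13: - | r0:12,r1:Add1,r2:9,r3:3,r4:7
c14: CDB Mul1=112 | r0:12,r1:Add1,r2:9,r3:3,r4:7
c15: - | r0:12,r1:Add1,r2:9,r3:3,r4:7
c16: CDB Add3=-96 | r0:12,r1:Add1,r2:9,r3:3,r4:7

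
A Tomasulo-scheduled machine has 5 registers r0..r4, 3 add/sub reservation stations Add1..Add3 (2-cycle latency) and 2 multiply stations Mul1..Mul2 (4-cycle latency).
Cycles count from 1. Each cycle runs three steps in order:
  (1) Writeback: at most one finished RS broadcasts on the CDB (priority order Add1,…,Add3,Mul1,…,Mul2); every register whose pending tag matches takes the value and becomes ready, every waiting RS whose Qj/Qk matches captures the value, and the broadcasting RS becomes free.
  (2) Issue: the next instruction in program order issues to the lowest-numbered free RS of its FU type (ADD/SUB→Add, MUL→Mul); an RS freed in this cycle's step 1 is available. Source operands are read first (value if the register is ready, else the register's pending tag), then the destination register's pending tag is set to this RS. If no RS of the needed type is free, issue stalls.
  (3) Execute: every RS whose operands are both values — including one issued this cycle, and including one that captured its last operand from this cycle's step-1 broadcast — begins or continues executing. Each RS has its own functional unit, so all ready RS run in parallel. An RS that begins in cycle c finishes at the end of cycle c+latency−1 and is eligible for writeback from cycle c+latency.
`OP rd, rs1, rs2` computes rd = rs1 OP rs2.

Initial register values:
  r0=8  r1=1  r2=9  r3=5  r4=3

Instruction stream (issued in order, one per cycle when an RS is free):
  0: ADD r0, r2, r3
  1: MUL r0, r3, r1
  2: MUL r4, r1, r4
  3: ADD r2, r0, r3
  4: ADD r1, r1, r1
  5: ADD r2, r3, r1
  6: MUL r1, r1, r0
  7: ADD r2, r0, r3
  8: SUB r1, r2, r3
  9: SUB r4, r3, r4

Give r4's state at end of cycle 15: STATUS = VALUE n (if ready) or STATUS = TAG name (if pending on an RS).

  c1: issue ADD r0<-Add1  regs: r0:Add1,r1:1,r2:9,r3:5,r4:3
  c2: issue MUL r0<-Mul1  regs: r0:Mul1,r1:1,r2:9,r3:5,r4:3
  c3: CDB Add1=14; issue MUL r4<-Mul2  regs: r0:Mul1,r1:1,r2:9,r3:5,r4:Mul2
  c4: issue ADD r2<-Add1  regs: r0:Mul1,r1:1,r2:Add1,r3:5,r4:Mul2
  c5: issue ADD r1<-Add2  regs: r0:Mul1,r1:Add2,r2:Add1,r3:5,r4:Mul2
  c6: CDB Mul1=5; issue ADD r2<-Add3  regs: r0:5,r1:Add2,r2:Add3,r3:5,r4:Mul2
  c7: CDB Add2=2; issue MUL r1<-Mul1  regs: r0:5,r1:Mul1,r2:Add3,r3:5,r4:Mul2
  c8: CDB Add1=10; issue ADD r2<-Add1  regs: r0:5,r1:Mul1,r2:Add1,r3:5,r4:Mul2
  c9: CDB Add3=7; issue SUB r1<-Add2  regs: r0:5,r1:Add2,r2:Add1,r3:5,r4:Mul2
  c10: CDB Add1=10; issue SUB r4<-Add1  regs: r0:5,r1:Add2,r2:10,r3:5,r4:Add1
  c11: CDB Mul1=10  regs: r0:5,r1:Add2,r2:10,r3:5,r4:Add1
  c12: CDB Add2=5  regs: r0:5,r1:5,r2:10,r3:5,r4:Add1
  c13: CDB Mul2=3  regs: r0:5,r1:5,r2:10,r3:5,r4:Add1
  c14: -  regs: r0:5,r1:5,r2:10,r3:5,r4:Add1
  c15: CDB Add1=2  regs: r0:5,r1:5,r2:10,r3:5,r4:2

STATUS = VALUE 2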